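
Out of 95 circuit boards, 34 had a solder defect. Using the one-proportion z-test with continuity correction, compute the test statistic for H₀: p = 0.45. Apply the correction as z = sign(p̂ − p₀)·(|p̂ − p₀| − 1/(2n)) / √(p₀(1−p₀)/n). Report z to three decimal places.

z = -1.701

With x = 34 successes in n = 95, p̂ = 0.35789. p̂ − p₀ = -0.092105.
1/(2n) = 0.005263.
Corrected numerator: |-0.092105| − 0.005263 = 0.086842.
Null standard error: √(0.45·0.55/95) = √0.002605263 = 0.051042.
z = −0.086842/0.051042 = -1.701.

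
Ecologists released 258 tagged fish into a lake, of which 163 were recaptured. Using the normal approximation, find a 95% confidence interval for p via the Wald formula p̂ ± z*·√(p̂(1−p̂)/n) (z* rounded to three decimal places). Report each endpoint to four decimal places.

The sample proportion is 163/258 = 0.63178.
SE = √(p̂(1−p̂)/n) = √(0.232633/258) = 0.030028.
For 95% confidence, z* = 1.960.
Margin = 1.960·0.030028 = 0.05885.
So the interval runs from 0.5729 to 0.6906.

(0.5729, 0.6906)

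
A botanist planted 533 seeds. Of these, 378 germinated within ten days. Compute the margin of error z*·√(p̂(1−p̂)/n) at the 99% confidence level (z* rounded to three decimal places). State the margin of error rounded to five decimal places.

ME = 0.05067

The sample proportion is 378/533 = 0.70919.
SE(p̂) = √(0.70919·0.29081/533) = 0.019671.
The 99% critical value is z* = 2.576.
Margin of error = z*·SE = 2.576 × 0.019671 = 0.05067.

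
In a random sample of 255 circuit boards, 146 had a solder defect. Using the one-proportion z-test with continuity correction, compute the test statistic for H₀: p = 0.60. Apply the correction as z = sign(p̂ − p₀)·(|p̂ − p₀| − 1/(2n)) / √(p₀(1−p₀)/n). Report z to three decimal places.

z = -0.831

The sample proportion is 146/255 = 0.57255. p̂ − p₀ = -0.027451.
1/(2n) = 0.001961.
Corrected numerator: |-0.027451| − 0.001961 = 0.025490.
Null standard error: √(0.60·0.40/255) = √0.000941176 = 0.030679.
z = −0.025490/0.030679 = -0.831.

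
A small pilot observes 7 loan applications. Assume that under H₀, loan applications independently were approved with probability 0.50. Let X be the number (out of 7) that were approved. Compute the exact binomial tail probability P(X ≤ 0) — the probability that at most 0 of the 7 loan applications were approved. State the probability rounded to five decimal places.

P = 0.00781

X ~ Binomial(n=7, p=0.50).
P(X ≤ 0) = C(7,0)·0.50^0·0.50^7.
= 0.007812 = 0.00781.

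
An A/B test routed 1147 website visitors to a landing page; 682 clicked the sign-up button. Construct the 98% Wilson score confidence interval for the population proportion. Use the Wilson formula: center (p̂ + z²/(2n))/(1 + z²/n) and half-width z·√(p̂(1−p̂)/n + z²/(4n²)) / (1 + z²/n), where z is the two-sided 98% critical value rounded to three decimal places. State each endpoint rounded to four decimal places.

(0.5605, 0.6278)

p̂ = 682/1147 = 0.59459; z = 2.326, so z² = 5.410276.
1 + z²/n = 1.004717.
Center = (0.59459 + 0.002358)/1.004717 = 0.59415.
Radicand: p̂(1−p̂)/n + z²/(4n²) = 0.000210159 + 0.000001028 = 0.000211187.
Half-width = z·√(radicand)/denom = 2.326·0.014532/1.004717 = 0.03364.
CI: 0.59415 ± 0.03364 = (0.5605, 0.6278).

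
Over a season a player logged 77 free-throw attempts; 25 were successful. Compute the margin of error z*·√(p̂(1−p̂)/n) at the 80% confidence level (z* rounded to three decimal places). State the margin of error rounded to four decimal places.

ME = 0.0684

p̂ = 25/77 = 0.32468.
SE = √(p̂(1−p̂)/n) = √(0.219261/77) = 0.053362.
For 80% confidence, z* = 1.282.
So ME = 0.0684.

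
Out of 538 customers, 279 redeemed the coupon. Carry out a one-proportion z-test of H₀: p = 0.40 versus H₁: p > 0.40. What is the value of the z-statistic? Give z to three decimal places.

z = 5.615

With x = 279 successes in n = 538, p̂ = 0.51859.
SE₀ = √(0.40·0.60/538) = 0.021121.
z = (p̂ − p₀)/SE = (0.51859 − 0.40)/0.021121 = 5.615.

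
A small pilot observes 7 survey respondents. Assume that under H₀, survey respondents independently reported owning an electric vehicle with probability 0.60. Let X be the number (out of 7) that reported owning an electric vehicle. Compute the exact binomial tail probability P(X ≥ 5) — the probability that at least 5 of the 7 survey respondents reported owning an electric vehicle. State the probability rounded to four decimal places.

X is binomial with n = 7 and p = 0.60.
P(X ≥ 5) = C(7,5)·0.60^5·0.40^2 + C(7,6)·0.60^6·0.40^1 + C(7,7)·0.60^7·0.40^0.
= 0.261274 + 0.130637 + 0.027994 = 0.4199.

P = 0.4199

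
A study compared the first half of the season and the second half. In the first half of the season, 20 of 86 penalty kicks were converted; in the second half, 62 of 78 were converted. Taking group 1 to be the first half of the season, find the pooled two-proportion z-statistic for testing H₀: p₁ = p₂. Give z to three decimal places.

Sample proportions: p̂₁ = 20/86 = 0.23256 and p̂₂ = 62/78 = 0.79487.
Pooled p̂ = (20+62)/(86+78) = 82/164 = 0.50000.
Pooled SE = √[0.2500000·0.02444842] ≈ 0.078180.
z = -0.56231/0.078180 = -7.193.

z = -7.193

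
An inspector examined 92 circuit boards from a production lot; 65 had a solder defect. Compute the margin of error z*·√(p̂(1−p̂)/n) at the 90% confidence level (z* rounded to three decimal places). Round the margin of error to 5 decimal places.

With x = 65 successes in n = 92, p̂ = 0.70652.
SE = √(p̂(1−p̂)/n) = √(0.207349/92) = 0.047474.
The 90% critical value is z* = 1.645.
ME = 1.645·0.047474 = 0.07809.

ME = 0.07809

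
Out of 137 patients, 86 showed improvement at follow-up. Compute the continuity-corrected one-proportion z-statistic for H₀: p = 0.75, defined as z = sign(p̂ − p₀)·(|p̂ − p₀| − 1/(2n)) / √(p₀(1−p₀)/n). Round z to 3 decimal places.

Sample proportion p̂ = 86/137 = 0.62774. p̂ − p₀ = -0.122263.
1/(2n) = 0.003650.
Corrected numerator: |-0.122263| − 0.003650 = 0.118613.
Null standard error: √(0.75·0.25/137) = √0.001368613 = 0.036995.
z = (−)0.118613/0.036995 = -3.206.

z = -3.206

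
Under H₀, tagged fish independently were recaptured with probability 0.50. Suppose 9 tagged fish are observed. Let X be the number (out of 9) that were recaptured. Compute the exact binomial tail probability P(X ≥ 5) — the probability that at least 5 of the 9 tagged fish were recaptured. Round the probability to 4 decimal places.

X is binomial with n = 9 and p = 0.50.
P(X ≥ 5) = Σ_{j=5}^{9} C(9,j)·0.50^j·0.50^{9−j}.
= 0.246094 + 0.164062 + 0.070312 + 0.017578 + 0.001953 = 0.5000.

P = 0.5000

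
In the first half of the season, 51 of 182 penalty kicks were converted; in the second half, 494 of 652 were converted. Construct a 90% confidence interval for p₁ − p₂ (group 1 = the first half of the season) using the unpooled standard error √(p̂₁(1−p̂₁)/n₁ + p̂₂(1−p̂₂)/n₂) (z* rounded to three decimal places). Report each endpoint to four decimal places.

p̂₁ = 0.28022, p̂₂ = 0.75767, so the observed difference is -0.47745.
Unpooled SE = √(p̂₁(1−p̂₁)/n₁ + p̂₂(1−p̂₂)/n₂) = √(0.001108223 + 0.000281606) = 0.037280.
z* = 1.645 at the 90% level. Margin of error = 0.06133.
So the interval runs from -0.5388 to -0.4161.

(-0.5388, -0.4161)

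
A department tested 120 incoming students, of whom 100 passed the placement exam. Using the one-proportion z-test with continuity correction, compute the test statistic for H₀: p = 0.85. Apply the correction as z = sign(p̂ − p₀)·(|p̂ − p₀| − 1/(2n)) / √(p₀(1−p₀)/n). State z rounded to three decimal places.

z = -0.383

Sample proportion p̂ = 100/120 = 0.83333. p̂ − p₀ = -0.016667.
Continuity correction 1/(2n) = 1/240 = 0.004167.
Corrected numerator: |-0.016667| − 0.004167 = 0.012500.
Under H₀, SE = √(p₀(1−p₀)/n) = √(0.85·0.15/120) = √0.001062500 = 0.032596.
z = (−)0.012500/0.032596 = -0.383.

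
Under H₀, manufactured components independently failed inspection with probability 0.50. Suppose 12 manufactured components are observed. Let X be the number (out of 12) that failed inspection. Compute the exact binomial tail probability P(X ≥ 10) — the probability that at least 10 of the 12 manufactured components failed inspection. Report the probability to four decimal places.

X is binomial with n = 12 and p = 0.50.
P(X ≥ 10) = C(12,10)·0.50^10·0.50^2 + C(12,11)·0.50^11·0.50^1 + C(12,12)·0.50^12·0.50^0.
= 0.016113 + 0.002930 + 0.000244 = 0.0193.

P = 0.0193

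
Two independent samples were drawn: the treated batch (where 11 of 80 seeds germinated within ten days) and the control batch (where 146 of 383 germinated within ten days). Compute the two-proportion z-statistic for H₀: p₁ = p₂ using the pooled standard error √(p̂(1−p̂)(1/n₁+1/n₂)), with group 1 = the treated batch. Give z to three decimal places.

Sample proportions: p̂₁ = 11/80 = 0.13750 and p̂₂ = 146/383 = 0.38120.
Pooling: p̂ = 157/463 = 0.33909.
Pooled SE = √[0.2241089·0.01511097] ≈ 0.058194.
z = -0.24370/0.058194 = -4.188.

z = -4.188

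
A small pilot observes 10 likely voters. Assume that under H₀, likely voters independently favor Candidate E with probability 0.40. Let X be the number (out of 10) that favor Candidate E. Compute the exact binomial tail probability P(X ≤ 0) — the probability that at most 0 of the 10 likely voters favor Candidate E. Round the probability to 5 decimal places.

X is binomial with n = 10 and p = 0.40.
P(X ≤ 0) = C(10,0)·0.40^0·0.60^10.
= 0.006047 = 0.00605.

P = 0.00605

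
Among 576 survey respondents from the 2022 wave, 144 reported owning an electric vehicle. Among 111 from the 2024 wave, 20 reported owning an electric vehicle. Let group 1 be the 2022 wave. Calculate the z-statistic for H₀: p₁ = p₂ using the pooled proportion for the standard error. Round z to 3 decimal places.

z = 1.580

p̂₁ = 144/576 = 0.25000, p̂₂ = 20/111 = 0.18018.
Pooled p̂ = (144+20)/(576+111) = 164/687 = 0.23872.
Pooled SE = √[0.1817323·0.01074512] ≈ 0.044190.
z = 0.06982/0.044190 = 1.580.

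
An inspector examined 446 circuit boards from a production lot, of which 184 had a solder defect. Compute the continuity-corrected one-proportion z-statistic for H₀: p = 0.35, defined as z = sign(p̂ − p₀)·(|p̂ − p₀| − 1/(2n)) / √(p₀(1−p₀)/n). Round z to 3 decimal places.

With x = 184 successes in n = 446, p̂ = 0.41256. p̂ − p₀ = 0.062556.
1/(2n) = 0.001121.
Corrected numerator: |0.062556| − 0.001121 = 0.061435.
SE₀ = √(0.35·0.65/446) = 0.022585.
z = +0.061435/0.022585 = 2.720.

z = 2.720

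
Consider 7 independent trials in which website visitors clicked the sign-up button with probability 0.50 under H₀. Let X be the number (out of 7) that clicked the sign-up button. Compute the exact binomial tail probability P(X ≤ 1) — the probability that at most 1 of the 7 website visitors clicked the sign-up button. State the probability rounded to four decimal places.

P = 0.0625

X is binomial with n = 7 and p = 0.50.
P(X ≤ 1) = C(7,0)·0.50^0·0.50^7 + C(7,1)·0.50^1·0.50^6.
= 0.007812 + 0.054688 = 0.0625.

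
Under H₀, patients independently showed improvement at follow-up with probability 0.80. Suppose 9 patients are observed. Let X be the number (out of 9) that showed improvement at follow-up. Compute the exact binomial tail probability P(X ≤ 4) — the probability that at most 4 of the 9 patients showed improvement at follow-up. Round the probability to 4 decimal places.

P = 0.0196

X is binomial with n = 9 and p = 0.80.
P(X ≤ 4) = Σ_{j=0}^{4} C(9,j)·0.80^j·0.20^{9−j}.
= 0.000001 + 0.000018 + 0.000295 + 0.002753 + 0.016515 = 0.0196.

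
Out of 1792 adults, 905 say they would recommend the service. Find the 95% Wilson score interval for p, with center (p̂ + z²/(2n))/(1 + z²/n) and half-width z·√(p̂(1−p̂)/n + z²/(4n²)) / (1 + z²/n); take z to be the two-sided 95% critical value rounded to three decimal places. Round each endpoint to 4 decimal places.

p̂ = 905/1792 = 0.50502; z = 1.960, so z² = 3.841600.
Denominator 1 + z²/n = 1 + 3.841600/1792 = 1.002144.
Adjusted center: (0.50502 + z²/(2n))/1.002144 = 0.50501.
Radicand: p̂(1−p̂)/n + z²/(4n²) = 0.000139495 + 0.000000299 = 0.000139794.
Half-width = z·√(radicand)/denom = 1.960·0.011823/1.002144 = 0.02312.
CI: 0.50501 ± 0.02312 = (0.4819, 0.5281).

(0.4819, 0.5281)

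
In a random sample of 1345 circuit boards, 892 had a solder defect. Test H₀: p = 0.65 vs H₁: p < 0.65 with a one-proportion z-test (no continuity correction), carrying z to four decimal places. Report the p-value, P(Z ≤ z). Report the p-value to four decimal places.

The sample proportion is 892/1345 = 0.66320.
SE₀ = √(0.65·0.35/1345) = 0.013006.
Test statistic (full precision, shown to 4 dp): z = (892/1345 − 0.65)/SE₀ ≈ 1.0147.
From the standard normal, P(Z ≤ z) = 0.8449.

p-value = 0.8449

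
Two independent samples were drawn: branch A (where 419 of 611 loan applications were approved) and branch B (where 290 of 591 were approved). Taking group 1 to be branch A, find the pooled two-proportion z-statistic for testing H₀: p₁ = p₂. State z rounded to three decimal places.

z = 6.874

p̂₁ = 419/611 = 0.68576, p̂₂ = 290/591 = 0.49069.
Pooling: p̂ = 709/1202 = 0.58985.
SE = √[p̂(1−p̂)(1/n₁+1/n₂)] = √[0.58985·0.41015·(1/611+1/591)] ≈ 0.028378.
z = (p̂₁ − p̂₂)/SE = (0.68576 − 0.49069)/0.028378 = 0.19507/0.028378 = 6.874.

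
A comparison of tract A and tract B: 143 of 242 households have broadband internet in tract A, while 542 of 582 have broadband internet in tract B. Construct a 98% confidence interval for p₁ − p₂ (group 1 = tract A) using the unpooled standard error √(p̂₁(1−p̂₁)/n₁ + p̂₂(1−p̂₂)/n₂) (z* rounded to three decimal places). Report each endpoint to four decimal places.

p̂₁ = 0.59091, p̂₂ = 0.93127, so the observed difference is -0.34036.
Unpooled SE = √(p̂₁(1−p̂₁)/n₁ + p̂₂(1−p̂₂)/n₂) = √(0.000998907 + 0.000109974) = 0.033300.
z* = 2.326 at the 98% level. Margin = 2.326·0.033300 = 0.07746.
So the interval runs from -0.4178 to -0.2629.

(-0.4178, -0.2629)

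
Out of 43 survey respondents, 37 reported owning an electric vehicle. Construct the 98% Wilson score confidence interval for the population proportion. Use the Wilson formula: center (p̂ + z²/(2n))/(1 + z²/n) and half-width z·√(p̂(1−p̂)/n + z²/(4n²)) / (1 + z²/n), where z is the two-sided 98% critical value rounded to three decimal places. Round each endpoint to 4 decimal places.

(0.6975, 0.9428)

p̂ = 37/43 = 0.86047; z = 2.326, so z² = 5.410276.
Denominator 1 + z²/n = 1 + 5.410276/43 = 1.125820.
Adjusted center: (0.86047 + z²/(2n))/1.125820 = 0.82018.
Radicand: p̂(1−p̂)/n + z²/(4n²) = 0.002792207 + 0.000731514 = 0.003523721.
Half-width = z·√(radicand)/denom = 2.326·0.059361/1.125820 = 0.12264.
So the interval runs from 0.6975 to 0.9428.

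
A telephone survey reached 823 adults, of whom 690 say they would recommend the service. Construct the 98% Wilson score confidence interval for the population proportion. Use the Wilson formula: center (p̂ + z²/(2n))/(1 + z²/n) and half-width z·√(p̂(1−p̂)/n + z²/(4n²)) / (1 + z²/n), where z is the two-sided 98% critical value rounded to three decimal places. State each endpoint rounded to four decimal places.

(0.8064, 0.8660)

p̂ = 690/823 = 0.83840; z = 2.326, so z² = 5.410276.
1 + z²/n = 1.006574.
Adjusted center: (0.83840 + z²/(2n))/1.006574 = 0.83619.
Radicand: p̂(1−p̂)/n + z²/(4n²) = 0.000164627 + 0.000001997 = 0.000166624.
Half-width = 2.326·√0.000166624/1.006574 = 0.02983.
CI: 0.83619 ± 0.02983 = (0.8064, 0.8660).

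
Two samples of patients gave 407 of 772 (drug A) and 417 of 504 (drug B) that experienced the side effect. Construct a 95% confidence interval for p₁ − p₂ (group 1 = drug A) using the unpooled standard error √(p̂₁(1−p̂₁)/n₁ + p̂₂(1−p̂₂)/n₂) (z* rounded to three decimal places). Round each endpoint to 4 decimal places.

p̂₁ = 407/772 = 0.52720, p̂₂ = 417/504 = 0.82738; p̂₁ − p̂₂ = -0.30018.
SE = √(0.000322876 + 0.000283376) = √0.000606252 = 0.024622.
z* = 1.960 at the 95% level. Margin = 1.960·0.024622 = 0.04826.
So the interval runs from -0.3484 to -0.2519.

(-0.3484, -0.2519)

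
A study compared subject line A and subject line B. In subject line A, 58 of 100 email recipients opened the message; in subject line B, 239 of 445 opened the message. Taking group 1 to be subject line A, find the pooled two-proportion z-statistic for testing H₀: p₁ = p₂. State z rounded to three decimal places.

p̂₁ = 58/100 = 0.58000, p̂₂ = 239/445 = 0.53708.
Pooling: p̂ = 297/545 = 0.54495.
Pooled SE = √[0.2479791·0.01224719] ≈ 0.055109.
z = (p̂₁ − p̂₂)/SE = (0.58000 − 0.53708)/0.055109 = 0.04292/0.055109 = 0.779.

z = 0.779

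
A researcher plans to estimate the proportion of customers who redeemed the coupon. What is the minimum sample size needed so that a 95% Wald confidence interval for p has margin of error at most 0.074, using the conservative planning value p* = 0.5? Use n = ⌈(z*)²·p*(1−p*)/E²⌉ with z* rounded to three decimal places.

n = 176

The 95% critical value is z* = 1.960.
p*(1−p*) = 0.50·0.50 = 0.2500.
(z*)²·p*(1−p*)/E² = 3.841600·0.2500/0.005476 = 175.383.
Rounding up, n = 176.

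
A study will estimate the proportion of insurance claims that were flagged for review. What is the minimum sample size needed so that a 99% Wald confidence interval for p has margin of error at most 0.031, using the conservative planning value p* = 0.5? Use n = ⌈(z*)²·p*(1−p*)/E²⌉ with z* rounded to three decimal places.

n = 1727

For 99% confidence, z* = 2.576.
p*(1−p*) = 0.50·0.50 = 0.2500.
(z*)²·p*(1−p*)/E² = 6.635776·0.2500/0.000961 = 1726.268.
⌈1726.268⌉ = 1727.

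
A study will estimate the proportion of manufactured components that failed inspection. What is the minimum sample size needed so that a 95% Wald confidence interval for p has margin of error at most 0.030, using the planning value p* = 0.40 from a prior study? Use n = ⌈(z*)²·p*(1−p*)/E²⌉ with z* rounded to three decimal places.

n = 1025

The 95% critical value is z* = 1.960.
p*(1−p*) = 0.40·0.60 = 0.2400.
(z*)²·p*(1−p*)/E² = 3.841600·0.2400/0.000900 = 1024.427.
⌈1024.427⌉ = 1025.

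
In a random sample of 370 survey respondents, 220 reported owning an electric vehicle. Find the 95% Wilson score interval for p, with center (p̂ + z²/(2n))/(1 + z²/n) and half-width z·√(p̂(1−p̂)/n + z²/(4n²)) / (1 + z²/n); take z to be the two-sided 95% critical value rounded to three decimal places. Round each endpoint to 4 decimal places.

(0.5438, 0.6434)

p̂ = 220/370 = 0.59459; z = 1.960, so z² = 3.841600.
1 + z²/n = 1.010383.
Center = (0.59459 + 0.005191)/1.010383 = 0.59362.
Radicand: p̂(1−p̂)/n + z²/(4n²) = 0.000651492 + 0.000007015 = 0.000658507.
Half-width = z·√(radicand)/denom = 1.960·0.025661/1.010383 = 0.04978.
CI: 0.59362 ± 0.04978 = (0.5438, 0.6434).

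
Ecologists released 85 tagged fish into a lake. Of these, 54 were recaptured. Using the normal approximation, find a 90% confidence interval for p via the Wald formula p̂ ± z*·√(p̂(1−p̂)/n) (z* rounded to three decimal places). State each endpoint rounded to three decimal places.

The sample proportion is 54/85 = 0.63529.
Standard error of p̂: √(0.231696/85) = √0.002725829 = 0.052209.
The 90% critical value is z* = 1.645.
Margin = 1.645·0.052209 = 0.08588.
So the interval runs from 0.549 to 0.721.

(0.549, 0.721)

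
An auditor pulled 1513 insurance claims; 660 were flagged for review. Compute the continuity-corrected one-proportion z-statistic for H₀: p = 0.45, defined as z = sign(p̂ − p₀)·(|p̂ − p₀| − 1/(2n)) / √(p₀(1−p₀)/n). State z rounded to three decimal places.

The sample proportion is 660/1513 = 0.43622. p̂ − p₀ = -0.013781.
1/(2n) = 0.000330.
Corrected numerator: |-0.013781| − 0.000330 = 0.013451.
Null standard error: √(0.45·0.55/1513) = √0.000163582 = 0.012790.
z = −0.013451/0.012790 = -1.052.

z = -1.052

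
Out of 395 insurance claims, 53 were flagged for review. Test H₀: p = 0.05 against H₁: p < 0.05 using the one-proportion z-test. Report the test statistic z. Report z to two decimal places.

The sample proportion is 53/395 = 0.13418.
SE₀ = √(0.05·0.95/395) = 0.010966.
z = (0.13418 − 0.05)/0.010966 = 0.08418/0.010966 = 7.68.

z = 7.68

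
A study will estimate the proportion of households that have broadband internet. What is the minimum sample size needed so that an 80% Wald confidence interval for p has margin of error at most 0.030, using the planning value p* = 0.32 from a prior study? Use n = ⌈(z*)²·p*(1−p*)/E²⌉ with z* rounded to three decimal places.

For 80% confidence, z* = 1.282.
p*(1−p*) = 0.32·0.68 = 0.2176.
(z*)²·p*(1−p*)/E² = 1.643524·0.2176/0.000900 = 397.368.
Rounding up, n = 398.

n = 398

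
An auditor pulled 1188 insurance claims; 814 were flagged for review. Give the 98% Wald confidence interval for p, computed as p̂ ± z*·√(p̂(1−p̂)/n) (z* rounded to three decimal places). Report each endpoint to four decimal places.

(0.6538, 0.7165)

p̂ = 814/1188 = 0.68519.
Standard error of p̂: √(0.215706/1188) = √0.000181571 = 0.013475.
z* = 2.326 at the 98% level.
Margin = 2.326·0.013475 = 0.03134.
Interval: 0.68519 ± 0.03134 → (0.6538, 0.7165).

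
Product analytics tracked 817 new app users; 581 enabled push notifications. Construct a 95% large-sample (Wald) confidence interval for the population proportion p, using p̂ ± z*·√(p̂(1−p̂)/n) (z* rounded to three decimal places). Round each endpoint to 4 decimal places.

With x = 581 successes in n = 817, p̂ = 0.71114.
SE = √(p̂(1−p̂)/n) = √(0.205421/817) = 0.015857.
z* = 1.960 at the 95% level.
Margin of error: 1.960 × 0.015857 = 0.03108.
Interval: 0.71114 ± 0.03108 → (0.6801, 0.7422).

(0.6801, 0.7422)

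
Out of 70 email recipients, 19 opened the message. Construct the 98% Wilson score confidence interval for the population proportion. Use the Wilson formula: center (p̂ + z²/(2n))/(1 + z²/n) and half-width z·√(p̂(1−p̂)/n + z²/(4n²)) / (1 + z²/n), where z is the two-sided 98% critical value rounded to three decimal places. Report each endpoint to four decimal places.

(0.1676, 0.4081)

Here p̂ = 19/70 = 0.27143 and z = 2.326 (z² = 5.410276).
Denominator 1 + z²/n = 1 + 5.410276/70 = 1.077290.
Center = (0.27143 + 0.038645)/1.077290 = 0.28783.
Radicand: p̂(1−p̂)/n + z²/(4n²) = 0.002825073 + 0.000276034 = 0.003101107.
Half-width = z·√(radicand)/denom = 2.326·0.055688/1.077290 = 0.12024.
Interval: 0.28783 ± 0.12024 → (0.1676, 0.4081).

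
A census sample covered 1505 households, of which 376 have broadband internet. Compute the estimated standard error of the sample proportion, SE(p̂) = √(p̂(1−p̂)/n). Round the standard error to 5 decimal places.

Sample proportion p̂ = 376/1505 = 0.24983.
p̂(1−p̂) = 0.24983·0.75017 = 0.187415.
Dividing by n and taking the root: √0.000124528 = 0.01116.

SE = 0.01116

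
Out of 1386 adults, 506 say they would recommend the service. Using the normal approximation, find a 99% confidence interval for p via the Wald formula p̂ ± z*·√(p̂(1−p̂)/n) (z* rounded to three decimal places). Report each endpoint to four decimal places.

The sample proportion is 506/1386 = 0.36508.
Standard error of p̂: √(0.231796/1386) = √0.000167241 = 0.012932.
The 99% critical value is z* = 2.576.
Margin of error: 2.576 × 0.012932 = 0.03331.
So the interval runs from 0.3318 to 0.3984.

(0.3318, 0.3984)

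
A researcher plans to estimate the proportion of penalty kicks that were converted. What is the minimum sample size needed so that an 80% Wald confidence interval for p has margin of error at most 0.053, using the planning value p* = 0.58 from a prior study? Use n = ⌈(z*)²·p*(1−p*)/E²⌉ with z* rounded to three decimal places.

n = 143

The 80% critical value is z* = 1.282.
p*(1−p*) = 0.2436.
(z*)²·p*(1−p*)/E² = 1.643524·0.2436/0.002809 = 142.528.
⌈142.528⌉ = 143.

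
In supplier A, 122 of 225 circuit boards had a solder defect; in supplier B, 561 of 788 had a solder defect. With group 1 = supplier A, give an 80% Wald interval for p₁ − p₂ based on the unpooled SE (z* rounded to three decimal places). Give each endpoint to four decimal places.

p̂₁ = 122/225 = 0.54222, p̂₂ = 561/788 = 0.71193; p̂₁ − p̂₂ = -0.16971.
Unpooled SE = √(p̂₁(1−p̂₁)/n₁ + p̂₂(1−p̂₂)/n₂) = √(0.001103188 + 0.000260262) = 0.036925.
The 80% critical value is z* = 1.282. Margin = 1.282·0.036925 = 0.04734.
CI: -0.16971 ± 0.04734 = (-0.2170, -0.1224).

(-0.2170, -0.1224)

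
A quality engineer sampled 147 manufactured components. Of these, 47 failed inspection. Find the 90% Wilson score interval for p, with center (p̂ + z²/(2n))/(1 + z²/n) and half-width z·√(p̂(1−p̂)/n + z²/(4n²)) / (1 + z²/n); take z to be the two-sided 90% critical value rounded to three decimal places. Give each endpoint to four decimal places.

(0.2602, 0.3858)

p̂ = 47/147 = 0.31973; z = 1.645, so z² = 2.706025.
1 + z²/n = 1.018408.
Center = (0.31973 + 0.009204)/1.018408 = 0.32299.
Radicand: p̂(1−p̂)/n + z²/(4n²) = 0.001479605 + 0.000031307 = 0.001510912.
Half-width = 1.645·√0.001510912/1.018408 = 0.06279.
CI: 0.32299 ± 0.06279 = (0.2602, 0.3858).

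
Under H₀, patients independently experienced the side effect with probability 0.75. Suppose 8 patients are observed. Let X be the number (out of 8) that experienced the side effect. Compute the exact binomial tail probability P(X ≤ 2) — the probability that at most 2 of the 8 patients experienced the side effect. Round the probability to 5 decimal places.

X is binomial with n = 8 and p = 0.75.
P(X ≤ 2) = C(8,0)·0.75^0·0.25^8 + C(8,1)·0.75^1·0.25^7 + C(8,2)·0.75^2·0.25^6.
= 0.000015 + 0.000366 + 0.003845 = 0.00423.

P = 0.00423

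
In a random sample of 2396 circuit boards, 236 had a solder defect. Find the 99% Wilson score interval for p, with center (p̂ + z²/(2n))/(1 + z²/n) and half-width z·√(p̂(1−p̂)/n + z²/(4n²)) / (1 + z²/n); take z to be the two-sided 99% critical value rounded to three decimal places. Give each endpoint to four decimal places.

p̂ = 236/2396 = 0.09850; z = 2.576, so z² = 6.635776.
1 + z²/n = 1.002770.
Center = (0.09850 + 0.001385)/1.002770 = 0.09961.
Radicand: p̂(1−p̂)/n + z²/(4n²) = 0.000037060 + 0.000000289 = 0.000037349.
Half-width = z·√(radicand)/denom = 2.576·0.006111/1.002770 = 0.01570.
So the interval runs from 0.0839 to 0.1153.

(0.0839, 0.1153)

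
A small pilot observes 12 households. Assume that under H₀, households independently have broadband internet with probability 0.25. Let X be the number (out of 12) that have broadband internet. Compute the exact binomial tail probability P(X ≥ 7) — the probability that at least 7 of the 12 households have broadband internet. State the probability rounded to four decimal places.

P = 0.0143

X ~ Binomial(n=12, p=0.25).
P(X ≥ 7) = Σ_{j=7}^{12} C(12,j)·0.25^j·0.75^{12−j}.
= 0.011471 + 0.002390 + 0.000354 + 0.000035 + 0.000002 + 0.000000 = 0.0143.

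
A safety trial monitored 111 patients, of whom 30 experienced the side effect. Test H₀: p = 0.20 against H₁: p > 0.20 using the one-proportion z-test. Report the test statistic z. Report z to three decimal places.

p̂ = 30/111 = 0.27027.
SE₀ = √(0.20·0.80/111) = 0.037966.
z = (0.27027 − 0.20)/0.037966 = 0.07027/0.037966 = 1.851.

z = 1.851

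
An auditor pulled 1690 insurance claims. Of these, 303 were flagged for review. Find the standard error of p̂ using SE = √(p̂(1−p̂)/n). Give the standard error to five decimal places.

p̂ = 303/1690 = 0.17929.
p̂(1−p̂) = 0.147145.
Dividing by n and taking the root: √0.000087068 = 0.00933.

SE = 0.00933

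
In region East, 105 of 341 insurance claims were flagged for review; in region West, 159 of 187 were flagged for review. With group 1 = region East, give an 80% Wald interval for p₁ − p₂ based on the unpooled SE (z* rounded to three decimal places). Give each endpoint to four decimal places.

(-0.5887, -0.4960)

p̂₁ = 105/341 = 0.30792, p̂₂ = 159/187 = 0.85027; p̂₁ − p̂₂ = -0.54235.
SE = √(0.000624940 + 0.000680817) = √0.001305757 = 0.036135.
z* = 1.282 at the 80% level. Margin of error = 0.04633.
CI: -0.54235 ± 0.04633 = (-0.5887, -0.4960).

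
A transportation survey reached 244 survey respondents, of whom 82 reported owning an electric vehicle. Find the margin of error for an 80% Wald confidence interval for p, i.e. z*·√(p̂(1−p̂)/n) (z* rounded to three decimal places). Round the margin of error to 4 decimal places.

p̂ = 82/244 = 0.33607.
SE(p̂) = √(0.33607·0.66393/244) = 0.030240.
For 80% confidence, z* = 1.282.
So ME = 0.0388.

ME = 0.0388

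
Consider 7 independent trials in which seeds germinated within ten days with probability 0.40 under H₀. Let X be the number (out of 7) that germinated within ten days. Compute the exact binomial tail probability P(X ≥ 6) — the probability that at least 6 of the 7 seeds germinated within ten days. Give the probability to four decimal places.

X ~ Binomial(n=7, p=0.40).
P(X ≥ 6) = C(7,6)·0.40^6·0.60^1 + C(7,7)·0.40^7·0.60^0.
= 0.017203 + 0.001638 = 0.0188.

P = 0.0188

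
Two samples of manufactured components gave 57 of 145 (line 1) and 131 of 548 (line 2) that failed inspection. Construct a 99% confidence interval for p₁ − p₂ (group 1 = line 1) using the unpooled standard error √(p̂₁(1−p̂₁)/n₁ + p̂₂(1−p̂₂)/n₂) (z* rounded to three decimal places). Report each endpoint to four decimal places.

(0.0395, 0.2686)

p̂₁ = 57/145 = 0.39310, p̂₂ = 131/548 = 0.23905; p̂₁ − p̂₂ = 0.15405.
SE = √(0.001645332 + 0.000331945) = √0.001977277 = 0.044467.
The 99% critical value is z* = 2.576. Margin = 2.576·0.044467 = 0.11455.
CI: 0.15405 ± 0.11455 = (0.0395, 0.2686).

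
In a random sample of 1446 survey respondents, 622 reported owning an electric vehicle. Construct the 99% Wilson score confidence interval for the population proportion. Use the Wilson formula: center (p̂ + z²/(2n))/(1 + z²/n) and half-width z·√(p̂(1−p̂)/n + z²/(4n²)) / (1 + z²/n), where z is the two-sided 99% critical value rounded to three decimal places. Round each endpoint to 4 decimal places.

Here p̂ = 622/1446 = 0.43015 and z = 2.576 (z² = 6.635776).
Denominator 1 + z²/n = 1 + 6.635776/1446 = 1.004589.
Adjusted center: (0.43015 + z²/(2n))/1.004589 = 0.43047.
Radicand: p̂(1−p̂)/n + z²/(4n²) = 0.000169517 + 0.000000793 = 0.000170310.
Half-width = 2.576·√0.000170310/1.004589 = 0.03346.
CI: 0.43047 ± 0.03346 = (0.3970, 0.4639).

(0.3970, 0.4639)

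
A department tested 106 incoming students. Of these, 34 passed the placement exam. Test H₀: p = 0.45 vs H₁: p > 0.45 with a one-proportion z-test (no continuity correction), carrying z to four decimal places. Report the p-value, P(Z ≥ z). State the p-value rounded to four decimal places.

p-value = 0.9963

Sample proportion p̂ = 34/106 = 0.32075.
Null standard error: √(0.45·0.55/106) = √0.002334906 = 0.048321.
Test statistic (full precision, shown to 4 dp): z = (34/106 − 0.45)/SE₀ ≈ -2.6747.
p-value = P(Z ≥ z) with z = -2.6747 → 0.9963.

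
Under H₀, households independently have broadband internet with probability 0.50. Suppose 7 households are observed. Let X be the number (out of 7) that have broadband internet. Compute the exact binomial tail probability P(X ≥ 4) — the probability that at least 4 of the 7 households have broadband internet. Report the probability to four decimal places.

X is binomial with n = 7 and p = 0.50.
P(X ≥ 4) = C(7,4)·0.50^4·0.50^3 + C(7,5)·0.50^5·0.50^2 + C(7,6)·0.50^6·0.50^1 + C(7,7)·0.50^7·0.50^0.
= 0.273438 + 0.164062 + 0.054688 + 0.007812 = 0.5000.

P = 0.5000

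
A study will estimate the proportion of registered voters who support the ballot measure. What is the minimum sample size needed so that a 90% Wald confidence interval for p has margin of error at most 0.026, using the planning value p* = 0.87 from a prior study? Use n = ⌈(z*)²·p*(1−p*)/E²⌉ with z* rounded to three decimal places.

n = 453

The 90% critical value is z* = 1.645.
p*(1−p*) = 0.87·0.13 = 0.1131.
Required n before rounding: 2.706025 × 0.1131 / 0.026² = 452.739.
Rounding up, n = 453.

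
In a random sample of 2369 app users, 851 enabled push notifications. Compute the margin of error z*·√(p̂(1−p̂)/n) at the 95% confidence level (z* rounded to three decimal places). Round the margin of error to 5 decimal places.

ME = 0.01932

Sample proportion p̂ = 851/2369 = 0.35922.
SE = √(p̂(1−p̂)/n) = √(0.230182/2369) = 0.009857.
z* = 1.960 at the 95% level.
So ME = 0.01932.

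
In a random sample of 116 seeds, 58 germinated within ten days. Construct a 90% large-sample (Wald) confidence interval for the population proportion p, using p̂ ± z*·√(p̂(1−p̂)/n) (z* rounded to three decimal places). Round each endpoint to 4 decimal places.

(0.4236, 0.5764)

With x = 58 successes in n = 116, p̂ = 0.50000.
SE = √(p̂(1−p̂)/n) = √(0.250000/116) = 0.046424.
z* = 1.645 at the 90% level.
Margin = 1.645·0.046424 = 0.07637.
So the interval runs from 0.4236 to 0.5764.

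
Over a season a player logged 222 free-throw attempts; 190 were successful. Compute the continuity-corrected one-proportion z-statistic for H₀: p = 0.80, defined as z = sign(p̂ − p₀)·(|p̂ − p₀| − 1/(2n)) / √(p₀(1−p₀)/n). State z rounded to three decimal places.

With x = 190 successes in n = 222, p̂ = 0.85586. p̂ − p₀ = 0.055856.
Continuity correction 1/(2n) = 1/444 = 0.002252.
Corrected numerator: |0.055856| − 0.002252 = 0.053604.
Under H₀, SE = √(p₀(1−p₀)/n) = √(0.80·0.20/222) = √0.000720721 = 0.026846.
z = (+)0.053604/0.026846 = 1.997.

z = 1.997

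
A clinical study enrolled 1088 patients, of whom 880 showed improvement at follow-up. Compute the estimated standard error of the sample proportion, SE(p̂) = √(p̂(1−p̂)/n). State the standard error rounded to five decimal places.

SE = 0.01192

p̂ = 880/1088 = 0.80882.
p̂(1−p̂) = 0.80882·0.19118 = 0.154630.
SE = √(0.154630/1088) = √0.000142123 = 0.01192.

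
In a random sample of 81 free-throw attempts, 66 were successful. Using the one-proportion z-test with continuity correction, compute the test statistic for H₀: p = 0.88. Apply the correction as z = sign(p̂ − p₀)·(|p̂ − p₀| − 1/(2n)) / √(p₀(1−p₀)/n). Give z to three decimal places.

z = -1.634

With x = 66 successes in n = 81, p̂ = 0.81481. p̂ − p₀ = -0.065185.
1/(2n) = 0.006173.
Corrected numerator: |-0.065185| − 0.006173 = 0.059012.
SE₀ = √(0.88·0.12/81) = 0.036107.
z = −0.059012/0.036107 = -1.634.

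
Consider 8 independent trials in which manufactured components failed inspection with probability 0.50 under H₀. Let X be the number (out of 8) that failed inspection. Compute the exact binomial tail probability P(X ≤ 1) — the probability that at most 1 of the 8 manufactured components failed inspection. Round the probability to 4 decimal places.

X is binomial with n = 8 and p = 0.50.
P(X ≤ 1) = C(8,0)·0.50^0·0.50^8 + C(8,1)·0.50^1·0.50^7.
= 0.003906 + 0.031250 = 0.0352.

P = 0.0352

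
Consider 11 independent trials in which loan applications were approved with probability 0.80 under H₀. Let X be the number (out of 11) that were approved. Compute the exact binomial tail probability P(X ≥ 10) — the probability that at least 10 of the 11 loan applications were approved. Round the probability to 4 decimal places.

P = 0.3221

X ~ Binomial(n=11, p=0.80).
P(X ≥ 10) = C(11,10)·0.80^10·0.20^1 + C(11,11)·0.80^11·0.20^0.
= 0.236223 + 0.085899 = 0.3221.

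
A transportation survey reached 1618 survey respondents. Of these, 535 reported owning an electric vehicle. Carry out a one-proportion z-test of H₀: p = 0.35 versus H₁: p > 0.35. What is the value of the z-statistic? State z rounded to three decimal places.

z = -1.631

Sample proportion p̂ = 535/1618 = 0.33066.
SE₀ = √(0.35·0.65/1618) = 0.011858.
Test statistic: z = -0.01934/0.011858 = -1.631.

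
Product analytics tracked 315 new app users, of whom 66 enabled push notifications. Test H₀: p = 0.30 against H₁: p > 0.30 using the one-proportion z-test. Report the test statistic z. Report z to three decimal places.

z = -3.504

With x = 66 successes in n = 315, p̂ = 0.20952.
Null standard error: √(0.30·0.70/315) = √0.000666667 = 0.025820.
Test statistic: z = -0.09048/0.025820 = -3.504.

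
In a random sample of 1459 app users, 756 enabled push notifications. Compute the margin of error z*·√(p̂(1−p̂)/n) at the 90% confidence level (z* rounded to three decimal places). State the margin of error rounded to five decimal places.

ME = 0.02152

With x = 756 successes in n = 1459, p̂ = 0.51816.
SE = √(p̂(1−p̂)/n) = √(0.249670/1459) = 0.013081.
z* = 1.645 at the 90% level.
So ME = 0.02152.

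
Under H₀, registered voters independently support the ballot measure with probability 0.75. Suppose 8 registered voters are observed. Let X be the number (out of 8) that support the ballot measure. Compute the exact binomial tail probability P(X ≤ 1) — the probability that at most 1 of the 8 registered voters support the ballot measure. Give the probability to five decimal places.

X ~ Binomial(n=8, p=0.75).
P(X ≤ 1) = C(8,0)·0.75^0·0.25^8 + C(8,1)·0.75^1·0.25^7.
= 0.000015 + 0.000366 = 0.00038.

P = 0.00038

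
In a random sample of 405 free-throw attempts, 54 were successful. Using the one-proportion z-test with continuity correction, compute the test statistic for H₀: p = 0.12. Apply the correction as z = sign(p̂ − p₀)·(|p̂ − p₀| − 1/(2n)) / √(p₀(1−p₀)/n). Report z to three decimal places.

Sample proportion p̂ = 54/405 = 0.13333. p̂ − p₀ = 0.013333.
1/(2n) = 0.001235.
Corrected numerator: |0.013333| − 0.001235 = 0.012098.
Null standard error: √(0.12·0.88/405) = √0.000260741 = 0.016147.
z = (+)0.012098/0.016147 = 0.749.

z = 0.749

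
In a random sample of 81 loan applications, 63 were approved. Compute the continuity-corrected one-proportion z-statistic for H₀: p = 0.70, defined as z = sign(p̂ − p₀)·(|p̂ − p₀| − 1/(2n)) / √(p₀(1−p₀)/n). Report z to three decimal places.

p̂ = 63/81 = 0.77778. p̂ − p₀ = 0.077778.
1/(2n) = 0.006173.
Corrected numerator: |0.077778| − 0.006173 = 0.071605.
SE₀ = √(0.70·0.30/81) = 0.050918.
z = +0.071605/0.050918 = 1.406.

z = 1.406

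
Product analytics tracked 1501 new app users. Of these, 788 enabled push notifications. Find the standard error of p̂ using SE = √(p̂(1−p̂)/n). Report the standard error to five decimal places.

SE = 0.01289

The sample proportion is 788/1501 = 0.52498.
p̂(1−p̂) = 0.52498·0.47502 = 0.249376.
SE = √(0.249376/1501) = √0.000166140 = 0.01289.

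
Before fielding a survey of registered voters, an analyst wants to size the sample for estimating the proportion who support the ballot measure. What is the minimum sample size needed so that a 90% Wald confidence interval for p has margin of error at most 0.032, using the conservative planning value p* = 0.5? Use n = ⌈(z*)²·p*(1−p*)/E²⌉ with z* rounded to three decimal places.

z* = 1.645 at the 90% level.
p*(1−p*) = 0.2500.
(z*)²·p*(1−p*)/E² = 2.706025·0.2500/0.001024 = 660.651.
Rounding up, n = 661.

n = 661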